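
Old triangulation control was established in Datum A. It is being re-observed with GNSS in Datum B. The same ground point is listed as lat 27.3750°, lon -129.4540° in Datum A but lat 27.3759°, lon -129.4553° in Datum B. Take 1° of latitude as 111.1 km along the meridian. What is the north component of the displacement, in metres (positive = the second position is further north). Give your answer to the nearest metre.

Δφ = 27.3759° − 27.3750° = +0.0009°; Δλ = -129.4553° − -129.4540° = -0.0013°.
ΔN = Δφ × 111100 = 100.0 m; ΔE = Δλ × 111100 × cos(27.3750°) = -0.0013 × 111100 × 0.888016 = -128.3 m.

ΔN = 100 m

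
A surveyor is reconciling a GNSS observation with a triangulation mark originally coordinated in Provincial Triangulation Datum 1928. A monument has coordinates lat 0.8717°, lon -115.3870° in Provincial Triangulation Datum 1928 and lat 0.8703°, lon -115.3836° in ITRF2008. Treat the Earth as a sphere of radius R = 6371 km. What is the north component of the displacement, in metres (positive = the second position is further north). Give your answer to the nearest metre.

Δφ = 0.8703° − 0.8717° = -0.0014°; Δλ = -115.3836° − -115.3870° = +0.0034°.
1° along a meridian = πR/180 = 111195 m.
ΔN = Δφ × 111195 = -155.7 m; ΔE = Δλ × 111195 × cos(0.8717°) = +0.0034 × 111195 × 0.999884 = 378.0 m.

ΔN = -156 m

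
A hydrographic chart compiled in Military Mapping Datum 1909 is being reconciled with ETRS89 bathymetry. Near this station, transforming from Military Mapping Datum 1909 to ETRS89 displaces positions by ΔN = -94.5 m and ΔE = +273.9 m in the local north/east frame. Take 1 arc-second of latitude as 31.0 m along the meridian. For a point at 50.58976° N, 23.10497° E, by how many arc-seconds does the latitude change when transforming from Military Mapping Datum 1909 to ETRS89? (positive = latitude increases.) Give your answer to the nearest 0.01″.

1″ of latitude = 31.00 m, so Δφ = -94.5 / 31.00 = -3.048″.

Δφ = -3.05″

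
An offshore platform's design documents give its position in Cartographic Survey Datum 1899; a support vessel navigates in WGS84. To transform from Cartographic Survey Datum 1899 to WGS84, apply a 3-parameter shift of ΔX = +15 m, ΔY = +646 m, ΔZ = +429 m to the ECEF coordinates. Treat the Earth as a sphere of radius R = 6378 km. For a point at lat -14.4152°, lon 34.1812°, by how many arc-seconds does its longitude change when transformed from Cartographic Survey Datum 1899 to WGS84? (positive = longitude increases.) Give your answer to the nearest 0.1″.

sin φ = -0.248947, cos φ = 0.968517, sin λ = 0.561812, cos λ = 0.827265.
East component: ΔE = −sin λ·ΔX + cos λ·ΔY = −(0.561812)(15) + (0.827265)(646) = 525.99 m.
1° of latitude spans πR/180 = 111317 m; at latitude φ, 1° of longitude spans that × cos φ = 107812.5 m, so Δλ = 525.99 / 107812.5 × 3600 = 17.563″.

Δλ = 17.6″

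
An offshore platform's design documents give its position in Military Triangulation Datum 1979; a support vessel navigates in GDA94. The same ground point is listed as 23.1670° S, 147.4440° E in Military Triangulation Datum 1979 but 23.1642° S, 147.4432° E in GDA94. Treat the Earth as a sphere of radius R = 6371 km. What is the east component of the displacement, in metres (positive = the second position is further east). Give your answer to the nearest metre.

ΔE = -82 m

Δφ = -23.1642° − -23.1670° = +0.0028°; Δλ = 147.4432° − 147.4440° = -0.0008°.
1° along a meridian = πR/180 = 111195 m.
ΔN = Δφ × 111195 = 311.3 m; ΔE = Δλ × 111195 × cos(-23.1670°) = -0.0008 × 111195 × 0.919362 = -81.8 m.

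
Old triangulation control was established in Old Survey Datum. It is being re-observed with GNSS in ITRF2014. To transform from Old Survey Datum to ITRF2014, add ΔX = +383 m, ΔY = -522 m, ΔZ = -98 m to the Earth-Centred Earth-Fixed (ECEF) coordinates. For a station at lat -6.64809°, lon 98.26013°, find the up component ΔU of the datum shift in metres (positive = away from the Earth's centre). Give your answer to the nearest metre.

ΔU = -556 m

At φ = -6.64809°, λ = 98.26013°: sin φ = -0.115771, cos φ = 0.993276, sin λ = 0.989626, cos λ = -0.143668.
ΔU = cos φ cos λ·ΔX + cos φ sin λ·ΔY + sin φ·ΔZ = (0.993276)(-0.143668)(383) + (0.993276)(0.989626)(-522) + (-0.115771)(-98) = -556.42 m.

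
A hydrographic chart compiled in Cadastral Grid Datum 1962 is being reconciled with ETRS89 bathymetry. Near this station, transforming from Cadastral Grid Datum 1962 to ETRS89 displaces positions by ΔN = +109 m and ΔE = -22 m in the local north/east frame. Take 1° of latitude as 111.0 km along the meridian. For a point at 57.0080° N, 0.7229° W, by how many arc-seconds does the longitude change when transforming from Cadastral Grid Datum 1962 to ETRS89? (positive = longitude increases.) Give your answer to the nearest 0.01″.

At latitude 57.0080°, cos φ = 0.544522.
1° of longitude at this latitude = 111.0 × cos φ = 60.44 km, so Δλ = -22.0 / 60441.9 = -0.0003640° = -1.310″.

Δλ = -1.31″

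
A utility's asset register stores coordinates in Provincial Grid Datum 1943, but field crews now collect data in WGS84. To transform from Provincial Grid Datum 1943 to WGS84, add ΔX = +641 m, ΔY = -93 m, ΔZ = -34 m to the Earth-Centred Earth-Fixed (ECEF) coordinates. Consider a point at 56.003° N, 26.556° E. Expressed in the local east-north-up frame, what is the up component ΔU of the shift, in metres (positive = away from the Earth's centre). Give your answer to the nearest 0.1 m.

At φ = 56.003°, λ = 26.556°: sin φ = 0.829067, cos φ = 0.559149, sin λ = 0.447072, cos λ = 0.894498.
ΔU = cos φ cos λ·ΔX + cos φ sin λ·ΔY + sin φ·ΔZ = (0.559149)(0.894498)(641) + (0.559149)(0.447072)(-93) + (0.829067)(-34) = 269.16 m.

ΔU = 269.2 m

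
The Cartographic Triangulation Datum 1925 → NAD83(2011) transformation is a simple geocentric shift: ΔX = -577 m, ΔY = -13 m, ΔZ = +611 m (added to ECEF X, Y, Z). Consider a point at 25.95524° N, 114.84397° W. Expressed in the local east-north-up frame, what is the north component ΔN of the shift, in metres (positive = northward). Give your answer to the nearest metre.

ΔN = 438 m

The local north axis is (−sin φ cos λ, −sin φ sin λ, cos φ), giving ΔN = -106.102 − 5.163 + 549.372 = 438.11 m.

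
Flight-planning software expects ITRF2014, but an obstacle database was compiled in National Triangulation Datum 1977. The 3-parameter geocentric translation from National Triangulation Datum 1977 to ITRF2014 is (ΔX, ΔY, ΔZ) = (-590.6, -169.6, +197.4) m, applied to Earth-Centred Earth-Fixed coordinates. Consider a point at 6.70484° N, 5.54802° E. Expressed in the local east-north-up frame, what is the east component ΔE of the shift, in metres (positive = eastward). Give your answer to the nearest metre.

At φ = 6.70484°, λ = 5.54802°: sin φ = 0.116755, cos φ = 0.993161, sin λ = 0.096680, cos λ = 0.995316.
ΔE = −sin λ·ΔX + cos λ·ΔY = −(0.096680)·(-590.6) + (0.995316)·(-169.6) = -111.71 m.

ΔE = -112 m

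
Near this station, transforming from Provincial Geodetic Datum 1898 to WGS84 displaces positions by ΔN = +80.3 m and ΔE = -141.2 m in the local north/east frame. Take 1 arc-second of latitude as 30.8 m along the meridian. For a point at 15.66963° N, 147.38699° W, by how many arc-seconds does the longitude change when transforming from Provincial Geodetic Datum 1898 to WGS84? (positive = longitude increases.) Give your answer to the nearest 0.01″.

Δλ = -4.76″

At latitude 15.66963°, cos φ = 0.962835.
1″ of longitude at this latitude = 30.80 × cos φ = 29.6553 m, so Δλ = -141.2 / 29.6553 = -4.761″.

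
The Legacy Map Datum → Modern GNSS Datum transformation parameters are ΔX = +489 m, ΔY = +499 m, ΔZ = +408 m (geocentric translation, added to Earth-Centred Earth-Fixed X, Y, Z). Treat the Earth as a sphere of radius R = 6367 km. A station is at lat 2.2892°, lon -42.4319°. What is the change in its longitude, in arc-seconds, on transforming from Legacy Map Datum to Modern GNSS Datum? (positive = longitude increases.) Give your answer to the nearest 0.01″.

Δλ = 22.64″

sin φ = 0.039943, cos φ = 0.999202, sin λ = -0.674713, cos λ = 0.738080.
East component: ΔE = −sin λ·ΔX + cos λ·ΔY = −(-0.674713)(489) + (0.738080)(499) = 698.24 m.
1° of latitude spans πR/180 = 111125 m; at latitude φ, 1° of longitude spans that × cos φ = 111036.4 m, so Δλ = 698.24 / 111036.4 × 3600 = 22.638″.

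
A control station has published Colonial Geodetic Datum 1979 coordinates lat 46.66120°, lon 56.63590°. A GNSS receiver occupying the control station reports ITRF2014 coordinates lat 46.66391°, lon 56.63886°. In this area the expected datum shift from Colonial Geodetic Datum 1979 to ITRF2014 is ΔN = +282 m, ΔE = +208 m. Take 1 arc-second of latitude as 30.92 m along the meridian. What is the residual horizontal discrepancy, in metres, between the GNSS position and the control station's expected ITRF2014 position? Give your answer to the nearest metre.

Observed coordinate differences: Δφ = +0.00271°, Δλ = +0.00296°.
Converting to metres (1° lat = 111312 m, cos φ = 0.686311): observed ΔN = 301.7 m, observed ΔE = 226.1 m.
Subtracting the expected shift leaves a residual of 301.7 − (282) = 19.7 m north and 226.1 − (208) = 18.1 m east.
Residual distance = √(19.7² + 18.1²) = 26.7 m.

27 m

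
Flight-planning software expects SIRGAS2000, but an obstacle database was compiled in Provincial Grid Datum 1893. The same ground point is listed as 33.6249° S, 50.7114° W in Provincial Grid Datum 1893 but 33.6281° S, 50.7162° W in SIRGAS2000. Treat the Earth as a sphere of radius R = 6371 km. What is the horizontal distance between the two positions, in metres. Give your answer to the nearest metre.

569 m

Δφ = -33.6281° − -33.6249° = -0.0032°; Δλ = -50.7162° − -50.7114° = -0.0048°.
1° along a meridian = πR/180 = 111195 m.
ΔN = Δφ × 111195 = -355.8 m; ΔE = Δλ × 111195 × cos(-33.6249°) = -0.0048 × 111195 × 0.832681 = -444.4 m.
Distance = √(ΔE² + ΔN²) = √((-444.4)² + (-355.8)²) = 569.3 m.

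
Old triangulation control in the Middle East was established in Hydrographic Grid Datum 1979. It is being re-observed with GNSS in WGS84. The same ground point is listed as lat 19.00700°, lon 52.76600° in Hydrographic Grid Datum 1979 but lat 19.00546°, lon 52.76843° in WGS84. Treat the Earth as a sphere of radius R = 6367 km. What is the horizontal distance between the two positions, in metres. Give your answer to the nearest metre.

Δφ = 19.00546° − 19.00700° = -0.00154°; Δλ = 52.76843° − 52.76600° = +0.00243°.
1° along a meridian = πR/180 = 111125 m.
ΔN = Δφ × 111125 = -171.1 m; ΔE = Δλ × 111125 × cos(19.00700°) = +0.00243 × 111125 × 0.945479 = 255.3 m.
Distance = √(ΔE² + ΔN²) = √(255.3² + (-171.1)²) = 307.4 m.

307 m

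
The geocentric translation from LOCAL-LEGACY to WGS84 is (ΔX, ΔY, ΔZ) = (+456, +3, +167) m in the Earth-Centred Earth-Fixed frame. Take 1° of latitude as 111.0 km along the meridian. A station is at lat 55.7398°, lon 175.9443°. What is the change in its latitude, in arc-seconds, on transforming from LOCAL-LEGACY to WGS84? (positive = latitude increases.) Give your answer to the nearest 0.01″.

sin φ = 0.826490, cos φ = 0.562952, sin λ = 0.070726, cos λ = -0.997496.
North component: ΔN = −sin φ cos λ·ΔX − sin φ sin λ·ΔY + cos φ·ΔZ = −(0.826490)(-0.997496)(456) − (0.826490)(0.070726)(3) + (0.562952)(167) = 469.77 m.
1° of latitude spans 111000 m, so Δφ = 469.77 / 111000 × 3600 = 15.236″.

Δφ = 15.24″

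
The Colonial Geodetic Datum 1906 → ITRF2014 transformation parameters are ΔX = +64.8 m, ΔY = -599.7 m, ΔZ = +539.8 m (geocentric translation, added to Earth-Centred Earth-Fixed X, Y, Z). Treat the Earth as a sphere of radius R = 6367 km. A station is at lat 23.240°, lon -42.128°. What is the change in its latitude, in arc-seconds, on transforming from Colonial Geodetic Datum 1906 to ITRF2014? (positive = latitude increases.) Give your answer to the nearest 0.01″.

Δφ = 10.31″

sin φ = 0.394583, cos φ = 0.918860, sin λ = -0.670789, cos λ = 0.741648.
North component: ΔN = −sin φ cos λ·ΔX − sin φ sin λ·ΔY + cos φ·ΔZ = −(0.394583)(0.741648)(64.8) − (0.394583)(-0.670789)(-599.7) + (0.918860)(539.8) = 318.31 m.
1° of latitude spans πR/180 = 111125 m, so Δφ = 318.31 / 111125 × 3600 = 10.312″.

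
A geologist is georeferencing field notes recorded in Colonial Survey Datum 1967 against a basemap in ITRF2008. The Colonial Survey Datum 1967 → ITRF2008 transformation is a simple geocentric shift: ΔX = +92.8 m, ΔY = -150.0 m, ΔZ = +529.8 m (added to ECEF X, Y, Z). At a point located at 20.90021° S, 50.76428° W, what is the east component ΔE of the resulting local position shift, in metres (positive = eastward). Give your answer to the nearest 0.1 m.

ΔE = -23.0 m

At φ = -20.90021°, λ = -50.76428°: sin φ = -0.356741, cos φ = 0.934203, sin λ = -0.774550, cos λ = 0.632512.
ΔE = −sin λ·ΔX + cos λ·ΔY = −(-0.774550)·(92.8) + (0.632512)·(-150.0) = -23.00 m.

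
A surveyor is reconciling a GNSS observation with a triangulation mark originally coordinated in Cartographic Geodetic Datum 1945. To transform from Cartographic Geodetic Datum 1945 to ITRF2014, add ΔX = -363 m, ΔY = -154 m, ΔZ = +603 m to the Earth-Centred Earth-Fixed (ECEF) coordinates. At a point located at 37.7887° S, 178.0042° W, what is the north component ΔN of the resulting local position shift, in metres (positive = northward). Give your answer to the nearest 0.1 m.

ΔN = 702.1 m

The local north axis is (−sin φ cos λ, −sin φ sin λ, cos φ), giving ΔN = 222.294 + 3.286 + 476.536 = 702.12 m.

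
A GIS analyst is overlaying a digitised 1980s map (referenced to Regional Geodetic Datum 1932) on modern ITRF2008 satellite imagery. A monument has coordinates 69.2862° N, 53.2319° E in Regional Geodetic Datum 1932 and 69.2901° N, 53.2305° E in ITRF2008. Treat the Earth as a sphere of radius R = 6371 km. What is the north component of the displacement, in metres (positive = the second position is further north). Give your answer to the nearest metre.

Δφ = 69.2901° − 69.2862° = +0.0039°; Δλ = 53.2305° − 53.2319° = -0.0014°.
1° along a meridian = πR/180 = 111195 m.
ΔN = Δφ × 111195 = 433.7 m; ΔE = Δλ × 111195 × cos(69.2862°) = -0.0014 × 111195 × 0.353700 = -55.1 m.

ΔN = 434 m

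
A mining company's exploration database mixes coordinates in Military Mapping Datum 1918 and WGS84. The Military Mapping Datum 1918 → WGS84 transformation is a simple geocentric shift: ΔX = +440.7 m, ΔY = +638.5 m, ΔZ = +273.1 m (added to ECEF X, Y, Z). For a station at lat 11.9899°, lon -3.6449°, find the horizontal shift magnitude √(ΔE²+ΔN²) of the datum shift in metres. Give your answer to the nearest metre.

At φ = 11.9899°, λ = -3.6449°: sin φ = 0.207739, cos φ = 0.978184, sin λ = -0.063573, cos λ = 0.997977.
ΔE = −sin λ·ΔX + cos λ·ΔY = −(-0.063573)·(440.7) + (0.997977)·(638.5) = 665.22 m.
ΔN = −sin φ cos λ·ΔX − sin φ sin λ·ΔY + cos φ·ΔZ = −(0.207739)(0.997977)(440.7) − (0.207739)(-0.063573)(638.5) + (0.978184)(273.1) = 184.21 m.
Horizontal magnitude = √(ΔE² + ΔN²) = √(665.22² + 184.21²) = 690.26 m.

690 m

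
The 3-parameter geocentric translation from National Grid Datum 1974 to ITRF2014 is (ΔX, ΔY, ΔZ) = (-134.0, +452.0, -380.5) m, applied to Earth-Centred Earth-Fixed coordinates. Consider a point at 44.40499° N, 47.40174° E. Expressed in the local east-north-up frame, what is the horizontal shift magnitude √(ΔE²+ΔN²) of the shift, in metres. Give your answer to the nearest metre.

599 m

At φ = 44.40499°, λ = 47.40174°: sin φ = 0.699726, cos φ = 0.714412, sin λ = 0.736118, cos λ = 0.676854.
ΔE = −sin λ·ΔX + cos λ·ΔY = −(0.736118)·(-134.0) + (0.676854)·(452.0) = 404.58 m.
ΔN = −sin φ cos λ·ΔX − sin φ sin λ·ΔY + cos φ·ΔZ = −(0.699726)(0.676854)(-134.0) − (0.699726)(0.736118)(452.0) + (0.714412)(-380.5) = -441.19 m.
Horizontal magnitude = √(ΔE² + ΔN²) = √(404.58² + (-441.19)²) = 598.61 m.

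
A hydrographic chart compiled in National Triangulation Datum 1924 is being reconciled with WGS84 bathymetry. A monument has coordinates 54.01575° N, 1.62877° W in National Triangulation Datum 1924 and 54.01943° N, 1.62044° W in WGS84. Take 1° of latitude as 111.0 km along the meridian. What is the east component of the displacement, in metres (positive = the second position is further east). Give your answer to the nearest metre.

ΔE = 543 m

Δφ = 54.01943° − 54.01575° = +0.00368°; Δλ = -1.62044° − -1.62877° = +0.00833°.
ΔN = Δφ × 111000 = 408.5 m; ΔE = Δλ × 111000 × cos(54.01575°) = +0.00833 × 111000 × 0.587563 = 543.3 m.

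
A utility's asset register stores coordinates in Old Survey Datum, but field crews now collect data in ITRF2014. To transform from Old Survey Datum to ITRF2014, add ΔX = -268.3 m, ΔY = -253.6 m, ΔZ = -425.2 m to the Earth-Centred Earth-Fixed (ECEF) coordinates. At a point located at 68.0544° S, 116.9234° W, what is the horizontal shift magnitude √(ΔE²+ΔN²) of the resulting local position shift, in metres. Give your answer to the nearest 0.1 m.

At φ = -68.0544°, λ = -116.9234°: sin φ = -0.927539, cos φ = 0.373726, sin λ = -0.891613, cos λ = -0.452799.
ΔE = −sin λ·ΔX + cos λ·ΔY = −(-0.891613)·(-268.3) + (-0.452799)·(-253.6) = -124.39 m.
ΔN = −sin φ cos λ·ΔX − sin φ sin λ·ΔY + cos φ·ΔZ = −(-0.927539)(-0.452799)(-268.3) − (-0.927539)(-0.891613)(-253.6) + (0.373726)(-425.2) = 163.50 m.
Horizontal magnitude = √(ΔE² + ΔN²) = √((-124.39)² + 163.50²) = 205.44 m.

205.4 m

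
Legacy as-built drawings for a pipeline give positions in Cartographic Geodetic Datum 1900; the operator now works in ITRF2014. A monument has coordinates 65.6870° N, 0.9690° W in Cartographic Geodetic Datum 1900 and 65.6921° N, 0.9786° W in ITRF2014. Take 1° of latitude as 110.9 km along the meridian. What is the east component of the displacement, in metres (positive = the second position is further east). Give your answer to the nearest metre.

ΔE = -438 m

Δφ = 65.6921° − 65.6870° = +0.0051°; Δλ = -0.9786° − -0.9690° = -0.0096°.
ΔN = Δφ × 110900 = 565.6 m; ΔE = Δλ × 110900 × cos(65.6870°) = -0.0096 × 110900 × 0.411721 = -438.3 m.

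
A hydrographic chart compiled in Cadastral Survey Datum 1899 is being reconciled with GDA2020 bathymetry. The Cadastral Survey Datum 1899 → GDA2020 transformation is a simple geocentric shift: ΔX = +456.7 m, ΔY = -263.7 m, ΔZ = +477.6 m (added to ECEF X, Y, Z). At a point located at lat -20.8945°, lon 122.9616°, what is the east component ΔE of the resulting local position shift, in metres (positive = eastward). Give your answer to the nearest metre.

At φ = -20.8945°, λ = 122.9616°: sin φ = -0.356648, cos φ = 0.934239, sin λ = 0.839035, cos λ = -0.544077.
ΔE = −sin λ·ΔX + cos λ·ΔY = −(0.839035)·(456.7) + (-0.544077)·(-263.7) = -239.71 m.

ΔE = -240 m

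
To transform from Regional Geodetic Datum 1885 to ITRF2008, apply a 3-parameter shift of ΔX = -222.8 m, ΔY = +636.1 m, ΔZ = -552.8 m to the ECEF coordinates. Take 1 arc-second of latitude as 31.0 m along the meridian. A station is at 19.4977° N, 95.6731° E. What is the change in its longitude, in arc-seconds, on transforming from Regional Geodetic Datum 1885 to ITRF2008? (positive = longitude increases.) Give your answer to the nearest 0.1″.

sin φ = 0.333769, cos φ = 0.942655, sin λ = 0.995102, cos λ = -0.098853.
East component: ΔE = −sin λ·ΔX + cos λ·ΔY = −(0.995102)(-222.8) + (-0.098853)(636.1) = 158.83 m.
1° of latitude spans 3600 × 31.00 = 111600 m; at latitude φ, 1° of longitude spans that × cos φ = 105200.3 m, so Δλ = 158.83 / 105200.3 × 3600 = 5.435″.

Δλ = 5.4″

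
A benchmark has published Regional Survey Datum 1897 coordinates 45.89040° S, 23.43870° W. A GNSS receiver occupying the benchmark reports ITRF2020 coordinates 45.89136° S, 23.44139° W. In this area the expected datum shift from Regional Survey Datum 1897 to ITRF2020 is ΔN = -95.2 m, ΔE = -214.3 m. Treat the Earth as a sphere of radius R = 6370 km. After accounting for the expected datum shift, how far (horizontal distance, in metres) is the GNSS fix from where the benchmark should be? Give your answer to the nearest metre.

Observed coordinate differences: Δφ = -0.00096°, Δλ = -0.00269°.
Converting to metres (1° lat = 111177 m, cos φ = 0.696033): observed ΔN = -106.7 m, observed ΔE = -208.2 m.
Subtracting the expected shift leaves a residual of -106.7 − (-95.2) = -11.5 m north and -208.2 − (-214.3) = 6.1 m east.
Residual distance = √((-11.5)² + 6.1²) = 13.1 m.

13 m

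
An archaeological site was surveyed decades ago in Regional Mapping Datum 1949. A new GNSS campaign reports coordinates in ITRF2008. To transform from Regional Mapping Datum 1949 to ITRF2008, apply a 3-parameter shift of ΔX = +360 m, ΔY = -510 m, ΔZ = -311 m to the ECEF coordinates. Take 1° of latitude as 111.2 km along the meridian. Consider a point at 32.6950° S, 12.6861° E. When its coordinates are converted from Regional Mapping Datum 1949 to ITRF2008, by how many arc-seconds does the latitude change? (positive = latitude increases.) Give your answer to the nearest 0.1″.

sin φ = -0.540167, cos φ = 0.841558, sin λ = 0.219610, cos λ = 0.975588.
North component: ΔN = −sin φ cos λ·ΔX − sin φ sin λ·ΔY + cos φ·ΔZ = −(-0.540167)(0.975588)(360) − (-0.540167)(0.219610)(-510) + (0.841558)(-311) = -132.51 m.
1° of latitude spans 111200 m, so Δφ = -132.51 / 111200 × 3600 = -4.290″.

Δφ = -4.3″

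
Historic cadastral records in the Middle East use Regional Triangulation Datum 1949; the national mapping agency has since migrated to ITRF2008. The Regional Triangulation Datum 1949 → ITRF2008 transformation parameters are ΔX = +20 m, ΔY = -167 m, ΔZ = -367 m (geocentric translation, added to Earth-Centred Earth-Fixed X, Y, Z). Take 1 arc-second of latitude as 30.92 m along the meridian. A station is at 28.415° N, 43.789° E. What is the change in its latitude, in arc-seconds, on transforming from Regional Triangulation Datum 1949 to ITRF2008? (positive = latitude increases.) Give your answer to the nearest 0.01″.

sin φ = 0.475854, cos φ = 0.879524, sin λ = 0.692005, cos λ = 0.721893.
North component: ΔN = −sin φ cos λ·ΔX − sin φ sin λ·ΔY + cos φ·ΔZ = −(0.475854)(0.721893)(20) − (0.475854)(0.692005)(-167) + (0.879524)(-367) = -274.66 m.
1° of latitude spans 3600 × 30.92 = 111312 m, so Δφ = -274.66 / 111312 × 3600 = -8.883″.

Δφ = -8.88″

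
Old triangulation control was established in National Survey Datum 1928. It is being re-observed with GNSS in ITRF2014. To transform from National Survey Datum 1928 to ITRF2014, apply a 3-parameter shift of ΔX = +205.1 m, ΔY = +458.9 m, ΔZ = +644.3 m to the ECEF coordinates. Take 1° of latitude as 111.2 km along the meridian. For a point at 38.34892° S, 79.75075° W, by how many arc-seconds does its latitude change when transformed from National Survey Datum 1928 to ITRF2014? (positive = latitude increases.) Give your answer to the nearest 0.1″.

sin φ = -0.620449, cos φ = 0.784247, sin λ = -0.984043, cos λ = 0.177931.
North component: ΔN = −sin φ cos λ·ΔX − sin φ sin λ·ΔY + cos φ·ΔZ = −(-0.620449)(0.177931)(205.1) − (-0.620449)(-0.984043)(458.9) + (0.784247)(644.3) = 247.75 m.
1° of latitude spans 111200 m, so Δφ = 247.75 / 111200 × 3600 = 8.021″.

Δφ = 8.0″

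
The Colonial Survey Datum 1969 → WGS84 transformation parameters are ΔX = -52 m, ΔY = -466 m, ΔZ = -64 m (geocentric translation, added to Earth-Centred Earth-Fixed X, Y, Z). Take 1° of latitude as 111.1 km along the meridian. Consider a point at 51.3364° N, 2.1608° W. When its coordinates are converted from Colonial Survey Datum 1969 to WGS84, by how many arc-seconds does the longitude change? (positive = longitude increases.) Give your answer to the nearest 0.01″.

Δλ = -24.25″

sin φ = 0.780827, cos φ = 0.624747, sin λ = -0.037704, cos λ = 0.999289.
East component: ΔE = −sin λ·ΔX + cos λ·ΔY = −(-0.037704)(-52) + (0.999289)(-466) = -467.63 m.
1° of latitude spans 111100 m; at latitude φ, 1° of longitude spans that × cos φ = 69409.4 m, so Δλ = -467.63 / 69409.4 × 3600 = -24.254″.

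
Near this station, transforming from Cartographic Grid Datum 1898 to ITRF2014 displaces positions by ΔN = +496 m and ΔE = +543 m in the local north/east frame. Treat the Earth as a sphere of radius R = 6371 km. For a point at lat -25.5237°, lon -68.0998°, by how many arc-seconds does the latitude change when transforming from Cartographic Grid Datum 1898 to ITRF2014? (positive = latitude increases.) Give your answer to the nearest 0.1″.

Δφ = 16.1″

On a sphere of radius R, 1 rad of latitude = R, so Δφ = ΔN / R = 496.0 / 6371000 = 7.7853e-05 rad = 16.058″.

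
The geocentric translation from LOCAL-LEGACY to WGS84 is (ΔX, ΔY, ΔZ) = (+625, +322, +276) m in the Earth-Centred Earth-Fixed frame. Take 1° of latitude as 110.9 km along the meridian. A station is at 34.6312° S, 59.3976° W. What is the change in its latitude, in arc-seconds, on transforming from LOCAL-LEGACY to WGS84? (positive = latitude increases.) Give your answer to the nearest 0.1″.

Δφ = 8.1″

sin φ = -0.568292, cos φ = 0.822827, sin λ = -0.860721, cos λ = 0.509077.
North component: ΔN = −sin φ cos λ·ΔX − sin φ sin λ·ΔY + cos φ·ΔZ = −(-0.568292)(0.509077)(625) − (-0.568292)(-0.860721)(322) + (0.822827)(276) = 250.41 m.
1° of latitude spans 110900 m, so Δφ = 250.41 / 110900 × 3600 = 8.129″.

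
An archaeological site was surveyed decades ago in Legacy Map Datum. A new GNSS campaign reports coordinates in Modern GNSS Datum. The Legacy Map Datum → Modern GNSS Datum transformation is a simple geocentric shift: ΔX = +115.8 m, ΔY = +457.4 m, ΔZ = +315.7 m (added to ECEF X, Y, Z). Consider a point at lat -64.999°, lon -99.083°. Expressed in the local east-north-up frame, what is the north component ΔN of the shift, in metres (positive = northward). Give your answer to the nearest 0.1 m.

ΔN = -292.5 m

The local north axis is (−sin φ cos λ, −sin φ sin λ, cos φ), giving ΔN = -16.568 − 409.344 + 133.426 = -292.49 m.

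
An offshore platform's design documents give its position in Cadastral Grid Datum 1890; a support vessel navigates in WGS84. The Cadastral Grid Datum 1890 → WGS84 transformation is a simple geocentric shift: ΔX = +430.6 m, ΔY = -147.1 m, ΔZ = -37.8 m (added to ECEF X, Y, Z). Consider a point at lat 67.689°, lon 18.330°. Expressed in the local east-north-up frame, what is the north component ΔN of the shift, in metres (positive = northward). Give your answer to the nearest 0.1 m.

ΔN = -349.7 m

The local north axis is (−sin φ cos λ, −sin φ sin λ, cos φ), giving ΔN = -378.151 + 42.798 − 14.350 = -349.70 m.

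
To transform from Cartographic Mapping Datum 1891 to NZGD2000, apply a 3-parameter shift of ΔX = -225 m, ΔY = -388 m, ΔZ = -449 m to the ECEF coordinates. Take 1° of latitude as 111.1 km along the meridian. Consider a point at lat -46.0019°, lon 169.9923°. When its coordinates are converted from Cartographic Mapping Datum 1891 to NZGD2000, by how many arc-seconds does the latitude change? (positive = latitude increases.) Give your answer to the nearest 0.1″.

sin φ = -0.719363, cos φ = 0.694635, sin λ = 0.173781, cos λ = -0.984784.
North component: ΔN = −sin φ cos λ·ΔX − sin φ sin λ·ΔY + cos φ·ΔZ = −(-0.719363)(-0.984784)(-225) − (-0.719363)(0.173781)(-388) + (0.694635)(-449) = -201.00 m.
1° of latitude spans 111100 m, so Δφ = -201.00 / 111100 × 3600 = -6.513″.

Δφ = -6.5″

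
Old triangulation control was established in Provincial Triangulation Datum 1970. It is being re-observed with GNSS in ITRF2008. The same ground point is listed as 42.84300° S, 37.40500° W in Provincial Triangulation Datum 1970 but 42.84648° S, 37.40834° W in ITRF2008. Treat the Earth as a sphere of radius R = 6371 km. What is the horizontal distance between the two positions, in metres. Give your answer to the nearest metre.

473 m

Δφ = -42.84648° − -42.84300° = -0.00348°; Δλ = -37.40834° − -37.40500° = -0.00334°.
1° along a meridian = πR/180 = 111195 m.
ΔN = Δφ × 111195 = -387.0 m; ΔE = Δλ × 111195 × cos(-42.84300°) = -0.00334 × 111195 × 0.733220 = -272.3 m.
Distance = √(ΔE² + ΔN²) = √((-272.3)² + (-387.0)²) = 473.2 m.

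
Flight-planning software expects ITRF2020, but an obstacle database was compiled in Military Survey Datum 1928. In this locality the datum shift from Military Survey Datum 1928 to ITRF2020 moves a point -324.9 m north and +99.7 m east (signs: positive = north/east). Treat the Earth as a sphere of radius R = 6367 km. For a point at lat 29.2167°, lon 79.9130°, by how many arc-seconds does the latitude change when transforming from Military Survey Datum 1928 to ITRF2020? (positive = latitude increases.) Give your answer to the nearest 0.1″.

Δφ = -10.5″

On a sphere of radius R, 1 rad of latitude = R, so Δφ = ΔN / R = -324.9 / 6367000 = -5.1029e-05 rad = -10.525″.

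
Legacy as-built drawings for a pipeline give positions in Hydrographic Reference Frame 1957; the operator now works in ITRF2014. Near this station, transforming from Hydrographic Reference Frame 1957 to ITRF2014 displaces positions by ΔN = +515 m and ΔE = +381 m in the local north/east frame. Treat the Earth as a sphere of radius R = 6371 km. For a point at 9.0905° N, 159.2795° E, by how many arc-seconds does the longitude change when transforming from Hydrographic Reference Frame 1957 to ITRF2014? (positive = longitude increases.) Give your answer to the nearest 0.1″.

Δλ = 12.5″

At latitude 9.0905°, cos φ = 0.987440.
One radian of longitude at latitude φ spans R cos φ, so Δλ = ΔE / (R cos φ) = 381.0 / (6371000 × 0.987440) = 6.0563e-05 rad = 12.492″.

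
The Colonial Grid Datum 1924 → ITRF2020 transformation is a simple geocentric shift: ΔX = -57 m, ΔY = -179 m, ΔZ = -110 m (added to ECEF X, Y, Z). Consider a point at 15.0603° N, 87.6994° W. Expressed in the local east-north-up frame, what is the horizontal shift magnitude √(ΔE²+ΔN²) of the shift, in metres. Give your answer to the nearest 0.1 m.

165.1 m

At φ = 15.0603°, λ = -87.6994°: sin φ = 0.259835, cos φ = 0.965653, sin λ = -0.999194, cos λ = 0.040142.
ΔE = −sin λ·ΔX + cos λ·ΔY = −(-0.999194)·(-57) + (0.040142)·(-179) = -64.14 m.
ΔN = −sin φ cos λ·ΔX − sin φ sin λ·ΔY + cos φ·ΔZ = −(0.259835)(0.040142)(-57) − (0.259835)(-0.999194)(-179) + (0.965653)(-110) = -152.10 m.
Horizontal magnitude = √(ΔE² + ΔN²) = √((-64.14)² + (-152.10)²) = 165.07 m.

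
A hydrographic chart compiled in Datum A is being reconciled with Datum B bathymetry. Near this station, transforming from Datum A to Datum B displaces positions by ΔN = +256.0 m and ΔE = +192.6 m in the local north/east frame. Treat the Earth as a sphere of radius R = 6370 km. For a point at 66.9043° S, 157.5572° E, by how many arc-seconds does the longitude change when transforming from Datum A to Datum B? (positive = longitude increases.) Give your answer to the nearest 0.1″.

At latitude -66.9043°, cos φ = 0.392268.
One radian of longitude at latitude φ spans R cos φ, so Δλ = ΔE / (R cos φ) = 192.6 / (6370000 × 0.392268) = 7.7079e-05 rad = 15.899″.

Δλ = 15.9″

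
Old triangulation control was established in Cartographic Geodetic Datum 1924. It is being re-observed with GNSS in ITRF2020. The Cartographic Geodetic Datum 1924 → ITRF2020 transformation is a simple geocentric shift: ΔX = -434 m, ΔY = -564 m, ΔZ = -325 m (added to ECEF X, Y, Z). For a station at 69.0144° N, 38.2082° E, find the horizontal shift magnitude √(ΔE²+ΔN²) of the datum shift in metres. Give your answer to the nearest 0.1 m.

555.9 m

At φ = 69.0144°, λ = 38.2082°: sin φ = 0.933670, cos φ = 0.358133, sin λ = 0.618521, cos λ = 0.785768.
ΔE = −sin λ·ΔX + cos λ·ΔY = −(0.618521)·(-434) + (0.785768)·(-564) = -174.74 m.
ΔN = −sin φ cos λ·ΔX − sin φ sin λ·ΔY + cos φ·ΔZ = −(0.933670)(0.785768)(-434) − (0.933670)(0.618521)(-564) + (0.358133)(-325) = 527.72 m.
Horizontal magnitude = √(ΔE² + ΔN²) = √((-174.74)² + 527.72²) = 555.89 m.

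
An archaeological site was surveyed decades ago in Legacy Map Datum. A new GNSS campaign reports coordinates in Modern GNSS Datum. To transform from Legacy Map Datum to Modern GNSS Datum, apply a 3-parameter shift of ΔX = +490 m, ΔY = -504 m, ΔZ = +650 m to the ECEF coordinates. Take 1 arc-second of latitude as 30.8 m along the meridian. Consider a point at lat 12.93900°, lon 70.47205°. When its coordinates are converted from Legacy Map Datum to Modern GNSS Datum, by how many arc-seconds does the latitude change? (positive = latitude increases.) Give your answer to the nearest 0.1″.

Δφ = 22.8″

sin φ = 0.223914, cos φ = 0.974609, sin λ = 0.942479, cos λ = 0.334267.
North component: ΔN = −sin φ cos λ·ΔX − sin φ sin λ·ΔY + cos φ·ΔZ = −(0.223914)(0.334267)(490) − (0.223914)(0.942479)(-504) + (0.974609)(650) = 703.18 m.
1° of latitude spans 3600 × 30.80 = 110880 m, so Δφ = 703.18 / 110880 × 3600 = 22.831″.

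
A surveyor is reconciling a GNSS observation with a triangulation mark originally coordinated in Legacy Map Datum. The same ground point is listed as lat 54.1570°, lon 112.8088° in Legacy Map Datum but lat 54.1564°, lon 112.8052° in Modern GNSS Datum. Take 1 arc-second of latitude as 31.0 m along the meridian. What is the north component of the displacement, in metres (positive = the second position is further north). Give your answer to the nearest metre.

ΔN = -67 m

Δφ = 54.1564° − 54.1570° = -0.0006°; Δλ = 112.8052° − 112.8088° = -0.0036°.
1° of latitude = 3600 × 31.00 = 111600 m.
ΔN = Δφ × 111600 = -67.0 m; ΔE = Δλ × 111600 × cos(54.1570°) = -0.0036 × 111600 × 0.585566 = -235.3 m.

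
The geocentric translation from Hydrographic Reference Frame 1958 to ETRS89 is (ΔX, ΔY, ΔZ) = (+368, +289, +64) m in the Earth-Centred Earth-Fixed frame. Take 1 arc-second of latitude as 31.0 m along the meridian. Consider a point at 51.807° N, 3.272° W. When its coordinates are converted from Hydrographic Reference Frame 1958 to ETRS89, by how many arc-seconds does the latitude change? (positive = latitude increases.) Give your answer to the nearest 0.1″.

sin φ = 0.785932, cos φ = 0.618312, sin λ = -0.057076, cos λ = 0.998370.
North component: ΔN = −sin φ cos λ·ΔX − sin φ sin λ·ΔY + cos φ·ΔZ = −(0.785932)(0.998370)(368) − (0.785932)(-0.057076)(289) + (0.618312)(64) = -236.22 m.
1° of latitude spans 3600 × 31.00 = 111600 m, so Δφ = -236.22 / 111600 × 3600 = -7.620″.

Δφ = -7.6″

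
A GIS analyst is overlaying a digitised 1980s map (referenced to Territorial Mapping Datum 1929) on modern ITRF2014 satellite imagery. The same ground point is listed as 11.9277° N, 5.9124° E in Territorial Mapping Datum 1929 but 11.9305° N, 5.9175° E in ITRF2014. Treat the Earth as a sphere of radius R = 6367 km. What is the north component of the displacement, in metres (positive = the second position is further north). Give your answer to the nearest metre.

ΔN = 311 m

Δφ = 11.9305° − 11.9277° = +0.0028°; Δλ = 5.9175° − 5.9124° = +0.0051°.
1° along a meridian = πR/180 = 111125 m.
ΔN = Δφ × 111125 = 311.2 m; ΔE = Δλ × 111125 × cos(11.9277°) = +0.0051 × 111125 × 0.978409 = 554.5 m.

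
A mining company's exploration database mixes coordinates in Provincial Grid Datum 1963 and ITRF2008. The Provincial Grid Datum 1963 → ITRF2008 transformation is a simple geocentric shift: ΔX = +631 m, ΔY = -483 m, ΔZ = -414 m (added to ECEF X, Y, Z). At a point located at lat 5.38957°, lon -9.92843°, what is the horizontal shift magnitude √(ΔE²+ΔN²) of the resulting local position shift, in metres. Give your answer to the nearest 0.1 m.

At φ = 5.38957°, λ = -9.92843°: sin φ = 0.093927, cos φ = 0.995579, sin λ = -0.172418, cos λ = 0.985024.
ΔE = −sin λ·ΔX + cos λ·ΔY = −(-0.172418)·(631) + (0.985024)·(-483) = -366.97 m.
ΔN = −sin φ cos λ·ΔX − sin φ sin λ·ΔY + cos φ·ΔZ = −(0.093927)(0.985024)(631) − (0.093927)(-0.172418)(-483) + (0.995579)(-414) = -478.37 m.
Horizontal magnitude = √(ΔE² + ΔN²) = √((-366.97)² + (-478.37)²) = 602.92 m.

602.9 m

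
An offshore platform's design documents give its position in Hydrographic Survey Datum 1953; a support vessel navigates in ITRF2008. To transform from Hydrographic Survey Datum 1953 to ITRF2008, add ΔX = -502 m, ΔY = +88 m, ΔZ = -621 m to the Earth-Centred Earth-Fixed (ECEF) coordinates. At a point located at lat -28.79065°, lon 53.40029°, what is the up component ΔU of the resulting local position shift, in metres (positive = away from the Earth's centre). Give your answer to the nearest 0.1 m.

The local up (radial) axis is (cos φ cos λ, cos φ sin λ, sin φ), giving ΔU = -262.305 + 61.915 + 299.080 = 98.69 m.

ΔU = 98.7 m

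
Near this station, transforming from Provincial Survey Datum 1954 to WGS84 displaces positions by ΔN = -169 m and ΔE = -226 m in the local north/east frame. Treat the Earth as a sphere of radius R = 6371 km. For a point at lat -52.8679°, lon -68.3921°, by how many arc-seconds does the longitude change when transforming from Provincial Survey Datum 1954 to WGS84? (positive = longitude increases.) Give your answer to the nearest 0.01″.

At latitude -52.8679°, cos φ = 0.603655.
One radian of longitude at latitude φ spans R cos φ, so Δλ = ΔE / (R cos φ) = -226.0 / (6371000 × 0.603655) = -5.8764e-05 rad = -12.121″.

Δλ = -12.12″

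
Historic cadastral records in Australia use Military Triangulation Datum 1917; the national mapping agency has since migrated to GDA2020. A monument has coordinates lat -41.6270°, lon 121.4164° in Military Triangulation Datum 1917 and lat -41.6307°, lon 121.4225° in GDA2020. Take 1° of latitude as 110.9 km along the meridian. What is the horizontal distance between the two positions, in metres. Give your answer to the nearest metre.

651 m

Δφ = -41.6307° − -41.6270° = -0.0037°; Δλ = 121.4225° − 121.4164° = +0.0061°.
ΔN = Δφ × 110900 = -410.3 m; ΔE = Δλ × 110900 × cos(-41.6270°) = +0.0061 × 110900 × 0.747485 = 505.7 m.
Distance = √(ΔE² + ΔN²) = √(505.7² + (-410.3)²) = 651.2 m.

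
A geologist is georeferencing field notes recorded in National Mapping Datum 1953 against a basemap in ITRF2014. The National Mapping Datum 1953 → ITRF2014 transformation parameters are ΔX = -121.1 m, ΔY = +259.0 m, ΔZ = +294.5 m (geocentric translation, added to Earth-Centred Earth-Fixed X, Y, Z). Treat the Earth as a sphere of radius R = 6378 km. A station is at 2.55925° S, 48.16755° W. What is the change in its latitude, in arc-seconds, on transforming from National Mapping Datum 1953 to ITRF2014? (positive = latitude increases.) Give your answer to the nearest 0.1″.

Δφ = 9.1″

sin φ = -0.044652, cos φ = 0.999003, sin λ = -0.745098, cos λ = 0.666955.
North component: ΔN = −sin φ cos λ·ΔX − sin φ sin λ·ΔY + cos φ·ΔZ = −(-0.044652)(0.666955)(-121.1) − (-0.044652)(-0.745098)(259.0) + (0.999003)(294.5) = 281.98 m.
1° of latitude spans πR/180 = 111317 m, so Δφ = 281.98 / 111317 × 3600 = 9.119″.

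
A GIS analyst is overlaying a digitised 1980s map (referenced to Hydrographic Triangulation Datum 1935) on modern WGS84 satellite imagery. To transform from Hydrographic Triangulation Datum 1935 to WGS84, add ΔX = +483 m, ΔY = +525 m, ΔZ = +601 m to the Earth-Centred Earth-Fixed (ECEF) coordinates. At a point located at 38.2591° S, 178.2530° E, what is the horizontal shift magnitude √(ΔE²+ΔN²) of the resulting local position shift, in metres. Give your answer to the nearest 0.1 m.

At φ = -38.2591°, λ = 178.2530°: sin φ = -0.619219, cos φ = 0.785219, sin λ = 0.030486, cos λ = -0.999535.
ΔE = −sin λ·ΔX + cos λ·ΔY = −(0.030486)·(483) + (-0.999535)·(525) = -539.48 m.
ΔN = −sin φ cos λ·ΔX − sin φ sin λ·ΔY + cos φ·ΔZ = −(-0.619219)(-0.999535)(483) − (-0.619219)(0.030486)(525) + (0.785219)(601) = 182.88 m.
Horizontal magnitude = √(ΔE² + ΔN²) = √((-539.48)² + 182.88²) = 569.64 m.

569.6 m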